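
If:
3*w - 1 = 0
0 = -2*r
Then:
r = 0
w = 1/3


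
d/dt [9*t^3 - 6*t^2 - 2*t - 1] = 27*t^2 - 12*t - 2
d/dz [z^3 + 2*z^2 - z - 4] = 3*z^2 + 4*z - 1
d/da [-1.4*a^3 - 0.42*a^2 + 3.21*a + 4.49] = -4.2*a^2 - 0.84*a + 3.21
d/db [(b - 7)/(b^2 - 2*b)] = (-b^2 + 14*b - 14)/(b^2*(b^2 - 4*b + 4))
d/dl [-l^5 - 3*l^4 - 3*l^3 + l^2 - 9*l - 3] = -5*l^4 - 12*l^3 - 9*l^2 + 2*l - 9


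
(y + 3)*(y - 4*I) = y^2 + 3*y - 4*I*y - 12*I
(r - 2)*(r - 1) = r^2 - 3*r + 2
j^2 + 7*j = j*(j + 7)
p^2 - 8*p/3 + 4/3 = (p - 2)*(p - 2/3)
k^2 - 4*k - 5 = (k - 5)*(k + 1)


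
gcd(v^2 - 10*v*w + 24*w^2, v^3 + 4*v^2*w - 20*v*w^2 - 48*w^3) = v - 4*w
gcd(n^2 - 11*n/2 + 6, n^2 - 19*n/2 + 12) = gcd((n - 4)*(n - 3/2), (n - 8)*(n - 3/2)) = n - 3/2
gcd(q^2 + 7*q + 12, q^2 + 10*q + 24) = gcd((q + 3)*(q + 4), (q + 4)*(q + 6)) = q + 4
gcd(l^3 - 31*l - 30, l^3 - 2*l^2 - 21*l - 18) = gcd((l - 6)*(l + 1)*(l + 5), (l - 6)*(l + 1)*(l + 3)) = l^2 - 5*l - 6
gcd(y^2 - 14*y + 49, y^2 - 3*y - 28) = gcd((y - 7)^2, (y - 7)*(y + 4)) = y - 7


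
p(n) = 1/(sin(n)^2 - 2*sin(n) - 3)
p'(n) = (-2*sin(n)*cos(n) + 2*cos(n))/(sin(n)^2 - 2*sin(n) - 3)^2 = 2*(1 - sin(n))*cos(n)/((sin(n) - 3)^2*(sin(n) + 1)^2)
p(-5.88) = -0.28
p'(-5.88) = 0.08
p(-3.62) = -0.27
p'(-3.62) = -0.07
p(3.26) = -0.36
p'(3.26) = -0.29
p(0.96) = -0.25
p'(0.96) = 0.01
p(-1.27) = -5.63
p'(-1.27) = 36.74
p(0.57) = -0.26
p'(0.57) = 0.05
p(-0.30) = -0.43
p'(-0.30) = 0.46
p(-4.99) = -0.25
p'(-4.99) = 0.00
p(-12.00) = -0.26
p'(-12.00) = 0.05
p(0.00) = -0.33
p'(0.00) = 0.22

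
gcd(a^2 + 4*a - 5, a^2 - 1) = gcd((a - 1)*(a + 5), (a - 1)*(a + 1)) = a - 1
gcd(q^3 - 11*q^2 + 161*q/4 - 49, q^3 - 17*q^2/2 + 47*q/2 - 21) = q - 7/2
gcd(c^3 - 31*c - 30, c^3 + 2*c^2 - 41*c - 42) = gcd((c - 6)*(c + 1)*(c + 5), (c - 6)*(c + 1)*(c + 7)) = c^2 - 5*c - 6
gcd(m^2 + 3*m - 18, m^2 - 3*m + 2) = 1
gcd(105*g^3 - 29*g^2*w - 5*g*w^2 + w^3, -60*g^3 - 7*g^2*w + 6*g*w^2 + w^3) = -15*g^2 + 2*g*w + w^2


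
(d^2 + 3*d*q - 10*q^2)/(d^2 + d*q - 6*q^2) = (d + 5*q)/(d + 3*q)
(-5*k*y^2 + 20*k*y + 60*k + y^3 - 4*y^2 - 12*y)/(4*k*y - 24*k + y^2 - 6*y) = (-5*k*y - 10*k + y^2 + 2*y)/(4*k + y)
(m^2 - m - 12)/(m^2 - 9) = (m - 4)/(m - 3)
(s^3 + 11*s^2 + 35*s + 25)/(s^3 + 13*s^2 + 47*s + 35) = (s + 5)/(s + 7)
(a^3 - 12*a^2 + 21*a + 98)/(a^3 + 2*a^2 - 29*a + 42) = (a^3 - 12*a^2 + 21*a + 98)/(a^3 + 2*a^2 - 29*a + 42)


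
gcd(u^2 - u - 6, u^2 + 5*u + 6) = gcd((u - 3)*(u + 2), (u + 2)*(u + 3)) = u + 2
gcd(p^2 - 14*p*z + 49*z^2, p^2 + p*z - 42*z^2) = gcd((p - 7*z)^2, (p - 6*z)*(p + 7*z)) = 1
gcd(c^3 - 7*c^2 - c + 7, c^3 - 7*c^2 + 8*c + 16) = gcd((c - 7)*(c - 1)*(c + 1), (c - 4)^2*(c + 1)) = c + 1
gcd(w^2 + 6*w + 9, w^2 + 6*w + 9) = w^2 + 6*w + 9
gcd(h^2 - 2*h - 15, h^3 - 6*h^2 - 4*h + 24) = 1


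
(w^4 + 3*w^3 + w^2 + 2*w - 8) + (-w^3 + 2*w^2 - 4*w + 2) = w^4 + 2*w^3 + 3*w^2 - 2*w - 6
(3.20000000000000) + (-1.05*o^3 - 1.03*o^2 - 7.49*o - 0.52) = -1.05*o^3 - 1.03*o^2 - 7.49*o + 2.68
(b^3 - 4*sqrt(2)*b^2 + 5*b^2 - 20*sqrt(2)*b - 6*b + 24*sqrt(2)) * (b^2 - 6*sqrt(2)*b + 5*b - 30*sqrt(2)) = b^5 - 10*sqrt(2)*b^4 + 10*b^4 - 100*sqrt(2)*b^3 + 67*b^3 - 190*sqrt(2)*b^2 + 450*b^2 + 300*sqrt(2)*b + 912*b - 1440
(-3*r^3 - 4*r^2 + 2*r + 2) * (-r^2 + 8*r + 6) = 3*r^5 - 20*r^4 - 52*r^3 - 10*r^2 + 28*r + 12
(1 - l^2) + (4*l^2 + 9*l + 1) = 3*l^2 + 9*l + 2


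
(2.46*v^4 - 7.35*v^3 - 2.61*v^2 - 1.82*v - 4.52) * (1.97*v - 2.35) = 4.8462*v^5 - 20.2605*v^4 + 12.1308*v^3 + 2.5481*v^2 - 4.6274*v + 10.622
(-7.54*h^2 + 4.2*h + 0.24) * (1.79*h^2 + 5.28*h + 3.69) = -13.4966*h^4 - 32.2932*h^3 - 5.217*h^2 + 16.7652*h + 0.8856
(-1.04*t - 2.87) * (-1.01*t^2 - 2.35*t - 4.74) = 1.0504*t^3 + 5.3427*t^2 + 11.6741*t + 13.6038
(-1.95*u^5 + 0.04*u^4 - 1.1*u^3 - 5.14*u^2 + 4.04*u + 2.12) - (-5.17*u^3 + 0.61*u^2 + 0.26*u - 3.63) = -1.95*u^5 + 0.04*u^4 + 4.07*u^3 - 5.75*u^2 + 3.78*u + 5.75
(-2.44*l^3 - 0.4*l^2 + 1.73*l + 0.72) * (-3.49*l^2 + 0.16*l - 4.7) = 8.5156*l^5 + 1.0056*l^4 + 5.3663*l^3 - 0.356*l^2 - 8.0158*l - 3.384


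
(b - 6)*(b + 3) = b^2 - 3*b - 18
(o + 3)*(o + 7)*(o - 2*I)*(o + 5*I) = o^4 + 10*o^3 + 3*I*o^3 + 31*o^2 + 30*I*o^2 + 100*o + 63*I*o + 210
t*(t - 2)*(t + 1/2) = t^3 - 3*t^2/2 - t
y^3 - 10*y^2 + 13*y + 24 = (y - 8)*(y - 3)*(y + 1)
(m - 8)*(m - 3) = m^2 - 11*m + 24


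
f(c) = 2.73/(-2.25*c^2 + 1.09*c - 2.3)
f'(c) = 2.73*(4.5*c - 1.09)/(-2.25*c^2 + 1.09*c - 2.3)^2 = (12.285*c - 2.9757)/(2.25*c^2 - 1.09*c + 2.3)^2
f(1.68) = -0.40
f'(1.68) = 0.38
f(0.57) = -1.13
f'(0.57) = 0.69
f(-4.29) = -0.06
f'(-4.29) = -0.02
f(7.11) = -0.03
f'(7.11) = 0.01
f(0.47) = -1.19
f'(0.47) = 0.54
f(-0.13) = -1.10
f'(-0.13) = -0.74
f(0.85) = -0.91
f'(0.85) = 0.83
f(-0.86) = -0.56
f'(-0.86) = -0.56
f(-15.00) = -0.01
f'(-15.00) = -0.00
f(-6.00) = -0.03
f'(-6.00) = -0.01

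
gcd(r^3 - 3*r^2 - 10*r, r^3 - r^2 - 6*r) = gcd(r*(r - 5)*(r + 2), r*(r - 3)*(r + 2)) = r^2 + 2*r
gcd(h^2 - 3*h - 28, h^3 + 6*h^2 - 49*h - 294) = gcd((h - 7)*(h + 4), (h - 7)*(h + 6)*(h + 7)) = h - 7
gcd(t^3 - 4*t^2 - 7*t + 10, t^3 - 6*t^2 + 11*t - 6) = t - 1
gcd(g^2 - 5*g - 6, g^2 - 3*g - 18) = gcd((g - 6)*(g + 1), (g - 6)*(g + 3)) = g - 6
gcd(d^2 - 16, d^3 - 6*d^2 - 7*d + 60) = d - 4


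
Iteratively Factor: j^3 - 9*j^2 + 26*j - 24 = (j - 2)*(j^2 - 7*j + 12) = (j - 3)*(j - 2)*(j - 4)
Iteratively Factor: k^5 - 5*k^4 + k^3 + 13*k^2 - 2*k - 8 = (k - 4)*(k^4 - k^3 - 3*k^2 + k + 2) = (k - 4)*(k + 1)*(k^3 - 2*k^2 - k + 2) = (k - 4)*(k - 1)*(k + 1)*(k^2 - k - 2) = (k - 4)*(k - 2)*(k - 1)*(k + 1)*(k + 1)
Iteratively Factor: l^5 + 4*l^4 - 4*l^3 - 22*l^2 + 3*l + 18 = (l + 3)*(l^4 + l^3 - 7*l^2 - l + 6) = (l - 2)*(l + 3)*(l^3 + 3*l^2 - l - 3) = (l - 2)*(l + 1)*(l + 3)*(l^2 + 2*l - 3) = (l - 2)*(l + 1)*(l + 3)^2*(l - 1)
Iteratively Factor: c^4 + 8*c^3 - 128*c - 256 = (c - 4)*(c^3 + 12*c^2 + 48*c + 64) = (c - 4)*(c + 4)*(c^2 + 8*c + 16) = (c - 4)*(c + 4)^2*(c + 4)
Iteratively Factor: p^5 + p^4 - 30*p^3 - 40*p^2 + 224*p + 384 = (p - 4)*(p^4 + 5*p^3 - 10*p^2 - 80*p - 96) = (p - 4)*(p + 4)*(p^3 + p^2 - 14*p - 24) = (p - 4)*(p + 2)*(p + 4)*(p^2 - p - 12) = (p - 4)*(p + 2)*(p + 3)*(p + 4)*(p - 4)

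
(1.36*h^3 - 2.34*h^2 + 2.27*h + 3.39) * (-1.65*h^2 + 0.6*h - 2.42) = -2.244*h^5 + 4.677*h^4 - 8.4407*h^3 + 1.4313*h^2 - 3.4594*h - 8.2038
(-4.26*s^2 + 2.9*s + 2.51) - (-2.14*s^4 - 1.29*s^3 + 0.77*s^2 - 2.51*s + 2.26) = 2.14*s^4 + 1.29*s^3 - 5.03*s^2 + 5.41*s + 0.25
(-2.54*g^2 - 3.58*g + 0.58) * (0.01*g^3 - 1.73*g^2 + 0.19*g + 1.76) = -0.0254*g^5 + 4.3584*g^4 + 5.7166*g^3 - 6.154*g^2 - 6.1906*g + 1.0208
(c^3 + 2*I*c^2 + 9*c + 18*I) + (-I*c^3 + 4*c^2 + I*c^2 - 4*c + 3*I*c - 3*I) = c^3 - I*c^3 + 4*c^2 + 3*I*c^2 + 5*c + 3*I*c + 15*I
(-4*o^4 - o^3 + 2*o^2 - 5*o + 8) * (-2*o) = 8*o^5 + 2*o^4 - 4*o^3 + 10*o^2 - 16*o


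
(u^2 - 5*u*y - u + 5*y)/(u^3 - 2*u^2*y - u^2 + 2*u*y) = (-u + 5*y)/(u*(-u + 2*y))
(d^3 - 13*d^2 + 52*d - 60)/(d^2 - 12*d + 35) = (d^2 - 8*d + 12)/(d - 7)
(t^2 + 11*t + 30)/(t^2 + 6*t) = (t + 5)/t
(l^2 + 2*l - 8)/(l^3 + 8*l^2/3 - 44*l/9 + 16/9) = 9*(l - 2)/(9*l^2 - 12*l + 4)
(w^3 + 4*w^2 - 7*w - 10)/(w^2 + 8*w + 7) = (w^2 + 3*w - 10)/(w + 7)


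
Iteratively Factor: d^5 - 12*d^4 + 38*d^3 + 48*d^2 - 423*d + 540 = (d - 3)*(d^4 - 9*d^3 + 11*d^2 + 81*d - 180) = (d - 5)*(d - 3)*(d^3 - 4*d^2 - 9*d + 36) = (d - 5)*(d - 3)*(d + 3)*(d^2 - 7*d + 12) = (d - 5)*(d - 3)^2*(d + 3)*(d - 4)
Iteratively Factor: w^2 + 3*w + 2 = (w + 2)*(w + 1)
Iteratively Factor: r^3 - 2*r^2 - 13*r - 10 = (r - 5)*(r^2 + 3*r + 2) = (r - 5)*(r + 2)*(r + 1)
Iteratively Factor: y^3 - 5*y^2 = (y)*(y^2 - 5*y) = y^2*(y - 5)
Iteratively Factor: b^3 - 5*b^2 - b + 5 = (b - 1)*(b^2 - 4*b - 5) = (b - 1)*(b + 1)*(b - 5)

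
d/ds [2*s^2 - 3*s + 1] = 4*s - 3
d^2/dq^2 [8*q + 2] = 0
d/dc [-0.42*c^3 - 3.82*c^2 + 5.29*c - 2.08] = -1.26*c^2 - 7.64*c + 5.29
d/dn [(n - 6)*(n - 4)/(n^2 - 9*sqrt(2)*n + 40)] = (-(n - 6)*(n - 4)*(2*n - 9*sqrt(2)) + 2*(n - 5)*(n^2 - 9*sqrt(2)*n + 40))/(n^2 - 9*sqrt(2)*n + 40)^2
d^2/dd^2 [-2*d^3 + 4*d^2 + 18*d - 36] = 8 - 12*d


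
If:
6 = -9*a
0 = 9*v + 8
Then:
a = -2/3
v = -8/9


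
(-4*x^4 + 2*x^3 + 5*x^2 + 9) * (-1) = 4*x^4 - 2*x^3 - 5*x^2 - 9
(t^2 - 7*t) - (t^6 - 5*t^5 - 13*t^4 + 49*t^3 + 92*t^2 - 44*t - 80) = -t^6 + 5*t^5 + 13*t^4 - 49*t^3 - 91*t^2 + 37*t + 80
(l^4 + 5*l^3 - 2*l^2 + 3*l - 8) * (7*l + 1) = 7*l^5 + 36*l^4 - 9*l^3 + 19*l^2 - 53*l - 8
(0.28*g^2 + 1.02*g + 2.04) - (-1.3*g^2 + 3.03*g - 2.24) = 1.58*g^2 - 2.01*g + 4.28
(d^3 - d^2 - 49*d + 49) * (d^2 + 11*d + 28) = d^5 + 10*d^4 - 32*d^3 - 518*d^2 - 833*d + 1372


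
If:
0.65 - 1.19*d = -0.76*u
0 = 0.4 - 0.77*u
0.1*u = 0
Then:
No Solution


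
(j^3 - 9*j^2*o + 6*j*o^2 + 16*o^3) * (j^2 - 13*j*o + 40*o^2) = j^5 - 22*j^4*o + 163*j^3*o^2 - 422*j^2*o^3 + 32*j*o^4 + 640*o^5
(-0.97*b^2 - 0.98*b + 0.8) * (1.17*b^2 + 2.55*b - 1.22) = -1.1349*b^4 - 3.6201*b^3 - 0.3796*b^2 + 3.2356*b - 0.976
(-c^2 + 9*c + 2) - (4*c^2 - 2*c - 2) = -5*c^2 + 11*c + 4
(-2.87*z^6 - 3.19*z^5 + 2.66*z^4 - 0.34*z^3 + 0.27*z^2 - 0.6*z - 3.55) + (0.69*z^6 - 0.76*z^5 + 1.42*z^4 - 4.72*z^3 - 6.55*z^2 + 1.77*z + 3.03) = -2.18*z^6 - 3.95*z^5 + 4.08*z^4 - 5.06*z^3 - 6.28*z^2 + 1.17*z - 0.52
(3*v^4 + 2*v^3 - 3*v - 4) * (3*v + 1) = 9*v^5 + 9*v^4 + 2*v^3 - 9*v^2 - 15*v - 4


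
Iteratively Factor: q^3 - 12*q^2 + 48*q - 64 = (q - 4)*(q^2 - 8*q + 16) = (q - 4)^2*(q - 4)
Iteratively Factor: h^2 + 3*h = (h)*(h + 3)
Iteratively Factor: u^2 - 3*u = (u - 3)*(u)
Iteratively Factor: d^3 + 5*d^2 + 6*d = (d + 3)*(d^2 + 2*d) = (d + 2)*(d + 3)*(d)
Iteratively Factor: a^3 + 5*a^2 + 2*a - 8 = (a + 2)*(a^2 + 3*a - 4) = (a + 2)*(a + 4)*(a - 1)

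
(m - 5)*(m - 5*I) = m^2 - 5*m - 5*I*m + 25*I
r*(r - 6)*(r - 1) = r^3 - 7*r^2 + 6*r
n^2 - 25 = (n - 5)*(n + 5)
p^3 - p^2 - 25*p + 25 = (p - 5)*(p - 1)*(p + 5)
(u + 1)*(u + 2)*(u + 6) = u^3 + 9*u^2 + 20*u + 12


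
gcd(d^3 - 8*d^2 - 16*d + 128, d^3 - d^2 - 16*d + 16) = d^2 - 16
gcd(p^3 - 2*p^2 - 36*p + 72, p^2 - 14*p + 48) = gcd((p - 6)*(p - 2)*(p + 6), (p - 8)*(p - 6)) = p - 6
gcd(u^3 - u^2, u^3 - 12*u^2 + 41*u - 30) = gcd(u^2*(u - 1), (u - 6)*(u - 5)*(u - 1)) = u - 1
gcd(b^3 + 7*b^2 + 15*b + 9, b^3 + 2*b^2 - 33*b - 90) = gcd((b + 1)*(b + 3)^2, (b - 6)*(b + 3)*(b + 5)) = b + 3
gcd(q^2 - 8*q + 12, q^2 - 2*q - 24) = q - 6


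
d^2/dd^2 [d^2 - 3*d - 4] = 2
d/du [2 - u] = -1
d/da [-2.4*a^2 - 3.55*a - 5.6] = -4.8*a - 3.55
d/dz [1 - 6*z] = -6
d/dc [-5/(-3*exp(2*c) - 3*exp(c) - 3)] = 5*(-2*exp(c) - 1)*exp(c)/(3*(exp(2*c) + exp(c) + 1)^2)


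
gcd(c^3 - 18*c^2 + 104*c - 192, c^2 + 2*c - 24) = c - 4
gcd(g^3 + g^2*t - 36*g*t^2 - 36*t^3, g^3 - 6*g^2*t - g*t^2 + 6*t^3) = -g^2 + 5*g*t + 6*t^2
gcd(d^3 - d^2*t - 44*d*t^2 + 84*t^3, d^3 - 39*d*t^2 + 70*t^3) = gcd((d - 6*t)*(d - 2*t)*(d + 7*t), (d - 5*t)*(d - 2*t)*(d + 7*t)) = -d^2 - 5*d*t + 14*t^2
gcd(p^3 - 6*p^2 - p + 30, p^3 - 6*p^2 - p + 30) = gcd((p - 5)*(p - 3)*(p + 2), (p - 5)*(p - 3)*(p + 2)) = p^3 - 6*p^2 - p + 30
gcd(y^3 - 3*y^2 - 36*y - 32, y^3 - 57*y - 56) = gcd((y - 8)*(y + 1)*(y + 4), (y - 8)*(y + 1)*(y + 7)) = y^2 - 7*y - 8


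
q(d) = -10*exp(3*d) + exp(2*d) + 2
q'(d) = -30*exp(3*d) + 2*exp(2*d)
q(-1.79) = 1.98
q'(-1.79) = -0.08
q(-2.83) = 2.00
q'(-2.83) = 0.00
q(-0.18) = -3.13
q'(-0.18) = -16.09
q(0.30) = -20.77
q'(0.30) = -70.14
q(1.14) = -293.92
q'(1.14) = -897.53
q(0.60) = -55.18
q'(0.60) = -174.85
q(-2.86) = 2.00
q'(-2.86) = 0.00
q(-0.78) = 1.25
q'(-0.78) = -2.47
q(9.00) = -5320416746046.85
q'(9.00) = -15961315898115.68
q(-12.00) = 2.00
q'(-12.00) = 0.00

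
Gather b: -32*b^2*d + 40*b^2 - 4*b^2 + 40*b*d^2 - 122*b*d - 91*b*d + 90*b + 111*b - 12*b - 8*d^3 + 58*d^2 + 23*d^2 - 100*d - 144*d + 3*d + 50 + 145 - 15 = b^2*(36 - 32*d) + b*(40*d^2 - 213*d + 189) - 8*d^3 + 81*d^2 - 241*d + 180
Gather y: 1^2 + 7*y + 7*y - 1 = 14*y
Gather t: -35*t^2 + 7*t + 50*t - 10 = -35*t^2 + 57*t - 10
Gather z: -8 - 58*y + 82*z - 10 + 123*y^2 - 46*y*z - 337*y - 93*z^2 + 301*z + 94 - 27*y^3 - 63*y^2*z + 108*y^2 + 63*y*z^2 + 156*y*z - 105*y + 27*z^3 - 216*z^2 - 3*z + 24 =-27*y^3 + 231*y^2 - 500*y + 27*z^3 + z^2*(63*y - 309) + z*(-63*y^2 + 110*y + 380) + 100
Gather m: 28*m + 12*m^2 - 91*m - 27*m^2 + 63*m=-15*m^2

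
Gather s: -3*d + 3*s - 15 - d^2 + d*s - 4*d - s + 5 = -d^2 - 7*d + s*(d + 2) - 10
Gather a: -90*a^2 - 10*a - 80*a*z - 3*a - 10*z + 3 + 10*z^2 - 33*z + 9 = -90*a^2 + a*(-80*z - 13) + 10*z^2 - 43*z + 12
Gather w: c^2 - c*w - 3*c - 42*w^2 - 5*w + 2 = c^2 - 3*c - 42*w^2 + w*(-c - 5) + 2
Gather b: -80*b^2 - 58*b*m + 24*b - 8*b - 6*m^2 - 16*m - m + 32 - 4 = -80*b^2 + b*(16 - 58*m) - 6*m^2 - 17*m + 28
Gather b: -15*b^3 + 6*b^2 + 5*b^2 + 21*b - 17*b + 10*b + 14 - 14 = -15*b^3 + 11*b^2 + 14*b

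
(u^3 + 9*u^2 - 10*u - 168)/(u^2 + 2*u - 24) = u + 7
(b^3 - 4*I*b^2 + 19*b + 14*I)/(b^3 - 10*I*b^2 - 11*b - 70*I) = (b + I)/(b - 5*I)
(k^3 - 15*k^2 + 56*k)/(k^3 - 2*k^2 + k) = (k^2 - 15*k + 56)/(k^2 - 2*k + 1)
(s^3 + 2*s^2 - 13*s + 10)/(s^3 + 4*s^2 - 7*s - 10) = (s - 1)/(s + 1)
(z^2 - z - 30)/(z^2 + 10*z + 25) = (z - 6)/(z + 5)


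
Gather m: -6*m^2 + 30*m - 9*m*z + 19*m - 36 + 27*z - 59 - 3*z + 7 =-6*m^2 + m*(49 - 9*z) + 24*z - 88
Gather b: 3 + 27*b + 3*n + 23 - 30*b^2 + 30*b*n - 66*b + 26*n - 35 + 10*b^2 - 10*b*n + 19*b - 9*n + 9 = -20*b^2 + b*(20*n - 20) + 20*n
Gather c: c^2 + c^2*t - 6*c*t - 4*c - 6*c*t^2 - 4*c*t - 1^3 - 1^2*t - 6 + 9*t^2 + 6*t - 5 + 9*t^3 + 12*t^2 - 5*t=c^2*(t + 1) + c*(-6*t^2 - 10*t - 4) + 9*t^3 + 21*t^2 - 12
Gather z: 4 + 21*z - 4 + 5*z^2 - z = 5*z^2 + 20*z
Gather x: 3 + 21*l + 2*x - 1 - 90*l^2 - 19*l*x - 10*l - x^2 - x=-90*l^2 + 11*l - x^2 + x*(1 - 19*l) + 2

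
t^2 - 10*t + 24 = (t - 6)*(t - 4)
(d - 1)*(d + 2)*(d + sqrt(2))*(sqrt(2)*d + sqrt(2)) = sqrt(2)*d^4 + 2*d^3 + 2*sqrt(2)*d^3 - sqrt(2)*d^2 + 4*d^2 - 2*sqrt(2)*d - 2*d - 4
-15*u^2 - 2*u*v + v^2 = (-5*u + v)*(3*u + v)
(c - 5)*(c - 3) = c^2 - 8*c + 15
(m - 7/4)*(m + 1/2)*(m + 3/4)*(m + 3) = m^4 + 5*m^3/2 - 53*m^2/16 - 195*m/32 - 63/32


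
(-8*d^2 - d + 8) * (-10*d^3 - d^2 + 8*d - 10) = 80*d^5 + 18*d^4 - 143*d^3 + 64*d^2 + 74*d - 80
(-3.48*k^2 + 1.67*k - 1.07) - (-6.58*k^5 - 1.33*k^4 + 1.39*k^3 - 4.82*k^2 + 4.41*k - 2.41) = 6.58*k^5 + 1.33*k^4 - 1.39*k^3 + 1.34*k^2 - 2.74*k + 1.34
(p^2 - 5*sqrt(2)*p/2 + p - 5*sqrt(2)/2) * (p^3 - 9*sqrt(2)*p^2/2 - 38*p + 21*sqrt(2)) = p^5 - 7*sqrt(2)*p^4 + p^4 - 31*p^3/2 - 7*sqrt(2)*p^3 - 31*p^2/2 + 116*sqrt(2)*p^2 - 105*p + 116*sqrt(2)*p - 105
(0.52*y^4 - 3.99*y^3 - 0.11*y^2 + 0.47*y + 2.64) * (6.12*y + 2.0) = 3.1824*y^5 - 23.3788*y^4 - 8.6532*y^3 + 2.6564*y^2 + 17.0968*y + 5.28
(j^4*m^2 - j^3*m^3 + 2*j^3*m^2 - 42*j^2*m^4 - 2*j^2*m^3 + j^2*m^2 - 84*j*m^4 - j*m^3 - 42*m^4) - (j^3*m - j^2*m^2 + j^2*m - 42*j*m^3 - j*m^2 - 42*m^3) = j^4*m^2 - j^3*m^3 + 2*j^3*m^2 - j^3*m - 42*j^2*m^4 - 2*j^2*m^3 + 2*j^2*m^2 - j^2*m - 84*j*m^4 + 41*j*m^3 + j*m^2 - 42*m^4 + 42*m^3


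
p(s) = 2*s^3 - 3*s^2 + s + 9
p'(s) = 6*s^2 - 6*s + 1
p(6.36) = 408.53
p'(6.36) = 205.54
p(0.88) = 8.92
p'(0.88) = 0.37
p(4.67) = 151.94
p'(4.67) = 103.83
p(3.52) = 62.58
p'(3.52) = 54.22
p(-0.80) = 5.26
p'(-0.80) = 9.64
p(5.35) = 234.74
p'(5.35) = 140.64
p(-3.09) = -81.74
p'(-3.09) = 76.83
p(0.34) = 9.07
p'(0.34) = -0.35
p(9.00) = 1233.00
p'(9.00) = 433.00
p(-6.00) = -537.00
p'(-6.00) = 253.00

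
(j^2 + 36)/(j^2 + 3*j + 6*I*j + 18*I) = (j - 6*I)/(j + 3)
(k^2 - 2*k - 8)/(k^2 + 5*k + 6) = (k - 4)/(k + 3)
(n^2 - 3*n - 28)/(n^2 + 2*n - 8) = (n - 7)/(n - 2)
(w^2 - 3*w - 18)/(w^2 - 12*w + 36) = (w + 3)/(w - 6)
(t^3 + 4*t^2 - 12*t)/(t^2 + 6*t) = t - 2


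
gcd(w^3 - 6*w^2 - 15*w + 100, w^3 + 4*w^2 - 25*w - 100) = w^2 - w - 20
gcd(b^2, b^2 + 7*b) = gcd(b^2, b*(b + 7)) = b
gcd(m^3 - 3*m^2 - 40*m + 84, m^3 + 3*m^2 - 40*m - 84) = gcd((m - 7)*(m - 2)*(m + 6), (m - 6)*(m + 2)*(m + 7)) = 1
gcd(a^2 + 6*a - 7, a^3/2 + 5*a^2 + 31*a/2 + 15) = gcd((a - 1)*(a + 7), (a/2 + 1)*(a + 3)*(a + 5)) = 1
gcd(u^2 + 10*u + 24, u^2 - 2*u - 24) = u + 4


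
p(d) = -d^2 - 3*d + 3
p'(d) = -2*d - 3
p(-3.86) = -0.32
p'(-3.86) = 4.72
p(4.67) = -32.82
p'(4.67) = -12.34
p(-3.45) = 1.45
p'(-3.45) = 3.90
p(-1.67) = 5.22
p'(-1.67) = 0.34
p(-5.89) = -14.02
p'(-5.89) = 8.78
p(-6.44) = -19.15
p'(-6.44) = 9.88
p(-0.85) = 4.83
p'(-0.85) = -1.30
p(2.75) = -12.81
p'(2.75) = -8.50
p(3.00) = -15.00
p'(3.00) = -9.00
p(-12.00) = -105.00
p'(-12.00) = 21.00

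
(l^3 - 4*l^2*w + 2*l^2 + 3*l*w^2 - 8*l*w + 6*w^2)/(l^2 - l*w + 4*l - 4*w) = (l^2 - 3*l*w + 2*l - 6*w)/(l + 4)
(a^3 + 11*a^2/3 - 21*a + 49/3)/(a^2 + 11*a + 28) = (3*a^2 - 10*a + 7)/(3*(a + 4))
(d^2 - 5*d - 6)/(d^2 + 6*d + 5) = (d - 6)/(d + 5)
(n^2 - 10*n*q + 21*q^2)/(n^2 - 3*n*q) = (n - 7*q)/n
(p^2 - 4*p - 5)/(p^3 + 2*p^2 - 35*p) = (p + 1)/(p*(p + 7))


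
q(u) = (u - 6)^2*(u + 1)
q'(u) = (u - 6)^2 + (u + 1)*(2*u - 12)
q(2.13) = 46.88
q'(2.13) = -9.25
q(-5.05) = -494.52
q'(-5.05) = 211.61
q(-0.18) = 31.32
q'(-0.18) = 28.06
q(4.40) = 13.82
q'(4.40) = -14.72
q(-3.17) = -182.47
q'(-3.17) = 123.89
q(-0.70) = 13.47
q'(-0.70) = 40.87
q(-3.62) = -242.47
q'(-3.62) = 142.95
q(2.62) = 41.36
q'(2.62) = -13.05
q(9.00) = 90.00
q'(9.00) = 69.00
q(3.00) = 36.00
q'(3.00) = -15.00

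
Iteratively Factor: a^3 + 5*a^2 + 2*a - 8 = (a - 1)*(a^2 + 6*a + 8) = (a - 1)*(a + 4)*(a + 2)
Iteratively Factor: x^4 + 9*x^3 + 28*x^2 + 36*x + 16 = (x + 2)*(x^3 + 7*x^2 + 14*x + 8) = (x + 2)*(x + 4)*(x^2 + 3*x + 2) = (x + 2)^2*(x + 4)*(x + 1)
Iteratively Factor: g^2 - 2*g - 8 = (g + 2)*(g - 4)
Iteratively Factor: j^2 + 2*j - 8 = (j + 4)*(j - 2)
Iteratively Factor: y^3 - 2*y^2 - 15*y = (y + 3)*(y^2 - 5*y) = (y - 5)*(y + 3)*(y)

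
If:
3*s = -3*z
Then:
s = -z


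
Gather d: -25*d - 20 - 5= -25*d - 25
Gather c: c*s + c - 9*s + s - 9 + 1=c*(s + 1) - 8*s - 8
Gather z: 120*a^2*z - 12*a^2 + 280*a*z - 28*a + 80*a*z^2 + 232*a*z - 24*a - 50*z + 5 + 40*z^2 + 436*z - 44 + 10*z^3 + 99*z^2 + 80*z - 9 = -12*a^2 - 52*a + 10*z^3 + z^2*(80*a + 139) + z*(120*a^2 + 512*a + 466) - 48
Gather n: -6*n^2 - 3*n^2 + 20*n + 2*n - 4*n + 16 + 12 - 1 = -9*n^2 + 18*n + 27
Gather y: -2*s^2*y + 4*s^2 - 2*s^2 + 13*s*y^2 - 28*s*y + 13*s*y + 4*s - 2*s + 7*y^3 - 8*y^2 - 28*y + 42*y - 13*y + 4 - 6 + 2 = 2*s^2 + 2*s + 7*y^3 + y^2*(13*s - 8) + y*(-2*s^2 - 15*s + 1)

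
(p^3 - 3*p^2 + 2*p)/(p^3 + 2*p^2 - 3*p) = (p - 2)/(p + 3)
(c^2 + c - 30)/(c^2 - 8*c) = (c^2 + c - 30)/(c*(c - 8))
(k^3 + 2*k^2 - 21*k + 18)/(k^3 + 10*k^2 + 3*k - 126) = (k - 1)/(k + 7)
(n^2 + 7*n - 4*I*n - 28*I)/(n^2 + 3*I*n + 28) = (n + 7)/(n + 7*I)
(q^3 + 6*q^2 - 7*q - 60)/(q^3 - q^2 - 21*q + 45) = (q + 4)/(q - 3)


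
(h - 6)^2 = h^2 - 12*h + 36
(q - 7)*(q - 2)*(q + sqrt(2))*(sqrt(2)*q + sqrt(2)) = sqrt(2)*q^4 - 8*sqrt(2)*q^3 + 2*q^3 - 16*q^2 + 5*sqrt(2)*q^2 + 10*q + 14*sqrt(2)*q + 28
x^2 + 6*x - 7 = (x - 1)*(x + 7)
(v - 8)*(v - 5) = v^2 - 13*v + 40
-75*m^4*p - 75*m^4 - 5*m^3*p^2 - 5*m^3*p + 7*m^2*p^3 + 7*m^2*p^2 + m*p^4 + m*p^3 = (-3*m + p)*(5*m + p)^2*(m*p + m)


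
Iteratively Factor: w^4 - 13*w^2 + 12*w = (w)*(w^3 - 13*w + 12) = w*(w - 1)*(w^2 + w - 12) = w*(w - 1)*(w + 4)*(w - 3)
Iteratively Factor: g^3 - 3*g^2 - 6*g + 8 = (g - 1)*(g^2 - 2*g - 8) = (g - 1)*(g + 2)*(g - 4)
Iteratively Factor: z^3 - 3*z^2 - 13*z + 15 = (z - 1)*(z^2 - 2*z - 15) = (z - 5)*(z - 1)*(z + 3)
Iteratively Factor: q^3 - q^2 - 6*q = (q + 2)*(q^2 - 3*q) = (q - 3)*(q + 2)*(q)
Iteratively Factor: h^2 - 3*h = (h - 3)*(h)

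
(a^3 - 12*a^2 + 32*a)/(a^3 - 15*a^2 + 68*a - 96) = a/(a - 3)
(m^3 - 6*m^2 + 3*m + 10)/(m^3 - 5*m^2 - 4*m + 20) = (m + 1)/(m + 2)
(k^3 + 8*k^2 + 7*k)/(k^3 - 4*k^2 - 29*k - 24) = k*(k + 7)/(k^2 - 5*k - 24)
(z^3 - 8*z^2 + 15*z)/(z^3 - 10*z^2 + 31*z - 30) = z/(z - 2)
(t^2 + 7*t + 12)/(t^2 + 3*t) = (t + 4)/t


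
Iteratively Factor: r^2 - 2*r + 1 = (r - 1)*(r - 1)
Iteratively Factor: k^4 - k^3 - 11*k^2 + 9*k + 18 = (k - 2)*(k^3 + k^2 - 9*k - 9) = (k - 2)*(k + 1)*(k^2 - 9) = (k - 3)*(k - 2)*(k + 1)*(k + 3)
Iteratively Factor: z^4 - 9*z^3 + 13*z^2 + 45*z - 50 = (z + 2)*(z^3 - 11*z^2 + 35*z - 25) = (z - 5)*(z + 2)*(z^2 - 6*z + 5) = (z - 5)*(z - 1)*(z + 2)*(z - 5)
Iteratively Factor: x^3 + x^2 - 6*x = (x - 2)*(x^2 + 3*x) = x*(x - 2)*(x + 3)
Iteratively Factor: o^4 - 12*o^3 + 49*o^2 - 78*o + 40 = (o - 2)*(o^3 - 10*o^2 + 29*o - 20) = (o - 5)*(o - 2)*(o^2 - 5*o + 4) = (o - 5)*(o - 4)*(o - 2)*(o - 1)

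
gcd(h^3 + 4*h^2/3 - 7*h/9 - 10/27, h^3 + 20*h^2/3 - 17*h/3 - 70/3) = h + 5/3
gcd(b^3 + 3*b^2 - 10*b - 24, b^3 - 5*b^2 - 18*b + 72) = b^2 + b - 12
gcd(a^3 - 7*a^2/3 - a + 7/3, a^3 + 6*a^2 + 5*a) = a + 1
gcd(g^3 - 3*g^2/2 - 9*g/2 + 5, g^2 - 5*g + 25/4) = g - 5/2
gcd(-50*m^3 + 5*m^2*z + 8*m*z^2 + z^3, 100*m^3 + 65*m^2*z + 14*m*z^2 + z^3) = 25*m^2 + 10*m*z + z^2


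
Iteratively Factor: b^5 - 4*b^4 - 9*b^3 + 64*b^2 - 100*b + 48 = (b - 2)*(b^4 - 2*b^3 - 13*b^2 + 38*b - 24) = (b - 2)*(b + 4)*(b^3 - 6*b^2 + 11*b - 6) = (b - 2)^2*(b + 4)*(b^2 - 4*b + 3) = (b - 3)*(b - 2)^2*(b + 4)*(b - 1)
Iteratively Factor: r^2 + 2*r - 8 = (r + 4)*(r - 2)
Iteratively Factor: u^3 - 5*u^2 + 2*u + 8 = (u - 2)*(u^2 - 3*u - 4) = (u - 2)*(u + 1)*(u - 4)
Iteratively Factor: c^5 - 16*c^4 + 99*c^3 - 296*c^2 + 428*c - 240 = (c - 2)*(c^4 - 14*c^3 + 71*c^2 - 154*c + 120) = (c - 3)*(c - 2)*(c^3 - 11*c^2 + 38*c - 40) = (c - 3)*(c - 2)^2*(c^2 - 9*c + 20) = (c - 5)*(c - 3)*(c - 2)^2*(c - 4)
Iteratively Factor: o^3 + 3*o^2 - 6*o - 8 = (o + 4)*(o^2 - o - 2) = (o - 2)*(o + 4)*(o + 1)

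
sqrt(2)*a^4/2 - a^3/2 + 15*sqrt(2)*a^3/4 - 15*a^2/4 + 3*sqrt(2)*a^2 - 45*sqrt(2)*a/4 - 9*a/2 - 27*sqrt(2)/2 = (a + 3/2)*(a + 6)*(a - 3*sqrt(2)/2)*(sqrt(2)*a/2 + 1)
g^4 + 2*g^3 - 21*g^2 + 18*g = g*(g - 3)*(g - 1)*(g + 6)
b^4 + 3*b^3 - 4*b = b*(b - 1)*(b + 2)^2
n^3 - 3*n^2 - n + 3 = (n - 3)*(n - 1)*(n + 1)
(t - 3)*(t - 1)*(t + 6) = t^3 + 2*t^2 - 21*t + 18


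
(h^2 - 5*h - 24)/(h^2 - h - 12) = (h - 8)/(h - 4)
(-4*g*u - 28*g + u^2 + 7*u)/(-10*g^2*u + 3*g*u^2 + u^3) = (-4*g*u - 28*g + u^2 + 7*u)/(u*(-10*g^2 + 3*g*u + u^2))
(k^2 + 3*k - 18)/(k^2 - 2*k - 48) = (k - 3)/(k - 8)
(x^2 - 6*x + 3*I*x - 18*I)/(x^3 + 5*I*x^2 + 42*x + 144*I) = (x - 6)/(x^2 + 2*I*x + 48)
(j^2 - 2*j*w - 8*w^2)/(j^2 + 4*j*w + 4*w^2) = (j - 4*w)/(j + 2*w)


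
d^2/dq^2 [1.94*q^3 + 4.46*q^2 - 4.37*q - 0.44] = 11.64*q + 8.92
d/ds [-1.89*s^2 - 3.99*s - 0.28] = -3.78*s - 3.99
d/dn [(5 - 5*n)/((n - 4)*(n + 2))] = 5*(n^2 - 2*n + 10)/(n^4 - 4*n^3 - 12*n^2 + 32*n + 64)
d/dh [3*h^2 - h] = 6*h - 1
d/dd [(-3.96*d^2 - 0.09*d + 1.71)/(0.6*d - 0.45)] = (-2.376*d^2 + 3.564*d - 0.9855)/(0.36*d^2 - 0.54*d + 0.2025)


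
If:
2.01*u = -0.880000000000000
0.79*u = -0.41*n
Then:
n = 0.84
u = -0.44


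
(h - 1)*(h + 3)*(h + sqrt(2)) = h^3 + sqrt(2)*h^2 + 2*h^2 - 3*h + 2*sqrt(2)*h - 3*sqrt(2)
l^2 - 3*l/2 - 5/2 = (l - 5/2)*(l + 1)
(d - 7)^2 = d^2 - 14*d + 49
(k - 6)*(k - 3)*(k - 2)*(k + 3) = k^4 - 8*k^3 + 3*k^2 + 72*k - 108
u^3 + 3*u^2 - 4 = (u - 1)*(u + 2)^2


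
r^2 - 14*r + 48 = (r - 8)*(r - 6)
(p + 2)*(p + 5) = p^2 + 7*p + 10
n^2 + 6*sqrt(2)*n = n*(n + 6*sqrt(2))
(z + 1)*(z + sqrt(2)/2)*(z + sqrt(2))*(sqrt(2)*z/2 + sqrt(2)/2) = sqrt(2)*z^4/2 + sqrt(2)*z^3 + 3*z^3/2 + sqrt(2)*z^2 + 3*z^2 + sqrt(2)*z + 3*z/2 + sqrt(2)/2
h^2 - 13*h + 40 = (h - 8)*(h - 5)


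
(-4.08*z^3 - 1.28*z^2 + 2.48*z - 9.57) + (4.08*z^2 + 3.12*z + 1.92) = -4.08*z^3 + 2.8*z^2 + 5.6*z - 7.65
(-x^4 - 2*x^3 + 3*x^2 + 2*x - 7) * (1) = -x^4 - 2*x^3 + 3*x^2 + 2*x - 7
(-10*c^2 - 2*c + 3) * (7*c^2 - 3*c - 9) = -70*c^4 + 16*c^3 + 117*c^2 + 9*c - 27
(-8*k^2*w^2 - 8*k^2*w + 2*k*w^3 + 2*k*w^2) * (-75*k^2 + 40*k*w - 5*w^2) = 600*k^4*w^2 + 600*k^4*w - 470*k^3*w^3 - 470*k^3*w^2 + 120*k^2*w^4 + 120*k^2*w^3 - 10*k*w^5 - 10*k*w^4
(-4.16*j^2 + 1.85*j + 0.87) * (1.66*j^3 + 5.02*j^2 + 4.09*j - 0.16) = -6.9056*j^5 - 17.8122*j^4 - 6.2832*j^3 + 12.5995*j^2 + 3.2623*j - 0.1392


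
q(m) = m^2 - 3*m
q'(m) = 2*m - 3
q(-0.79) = 2.99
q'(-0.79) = -4.58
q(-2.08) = 10.57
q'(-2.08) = -7.16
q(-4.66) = 35.70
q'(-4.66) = -12.32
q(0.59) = -1.42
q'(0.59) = -1.82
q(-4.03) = 28.33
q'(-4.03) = -11.06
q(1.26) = -2.19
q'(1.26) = -0.48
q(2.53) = -1.19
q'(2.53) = 2.06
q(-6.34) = 59.22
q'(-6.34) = -15.68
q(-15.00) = 270.00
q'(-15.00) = -33.00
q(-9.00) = 108.00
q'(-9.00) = -21.00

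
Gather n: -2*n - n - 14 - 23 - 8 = -3*n - 45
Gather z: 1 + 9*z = 9*z + 1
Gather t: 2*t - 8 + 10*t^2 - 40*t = 10*t^2 - 38*t - 8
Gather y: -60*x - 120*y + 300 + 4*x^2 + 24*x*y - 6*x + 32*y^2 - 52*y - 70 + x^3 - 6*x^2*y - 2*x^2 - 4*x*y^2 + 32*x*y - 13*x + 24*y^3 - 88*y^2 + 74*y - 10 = x^3 + 2*x^2 - 79*x + 24*y^3 + y^2*(-4*x - 56) + y*(-6*x^2 + 56*x - 98) + 220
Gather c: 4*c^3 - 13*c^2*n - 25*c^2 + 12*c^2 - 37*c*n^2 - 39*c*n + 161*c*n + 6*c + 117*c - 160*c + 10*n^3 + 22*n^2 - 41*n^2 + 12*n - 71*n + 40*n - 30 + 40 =4*c^3 + c^2*(-13*n - 13) + c*(-37*n^2 + 122*n - 37) + 10*n^3 - 19*n^2 - 19*n + 10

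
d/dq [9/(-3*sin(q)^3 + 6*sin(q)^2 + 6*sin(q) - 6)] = 3*(3*sin(q)^2 - 4*sin(q) - 2)*cos(q)/(sin(q)^3 - 2*sin(q)^2 - 2*sin(q) + 2)^2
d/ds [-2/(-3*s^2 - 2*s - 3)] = 4*(-3*s - 1)/(3*s^2 + 2*s + 3)^2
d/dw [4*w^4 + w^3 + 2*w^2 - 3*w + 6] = 16*w^3 + 3*w^2 + 4*w - 3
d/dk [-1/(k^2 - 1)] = 2*k/(k^2 - 1)^2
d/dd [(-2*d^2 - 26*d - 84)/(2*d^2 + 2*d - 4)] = 4*(3*d^2 + 22*d + 17)/(d^4 + 2*d^3 - 3*d^2 - 4*d + 4)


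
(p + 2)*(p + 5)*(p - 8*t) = p^3 - 8*p^2*t + 7*p^2 - 56*p*t + 10*p - 80*t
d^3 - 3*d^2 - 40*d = d*(d - 8)*(d + 5)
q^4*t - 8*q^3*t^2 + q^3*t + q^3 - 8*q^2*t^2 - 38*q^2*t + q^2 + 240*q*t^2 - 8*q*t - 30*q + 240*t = (q - 5)*(q + 6)*(q - 8*t)*(q*t + 1)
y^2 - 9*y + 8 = (y - 8)*(y - 1)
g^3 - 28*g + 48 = (g - 4)*(g - 2)*(g + 6)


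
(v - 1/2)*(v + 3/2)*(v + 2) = v^3 + 3*v^2 + 5*v/4 - 3/2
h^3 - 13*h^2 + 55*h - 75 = (h - 5)^2*(h - 3)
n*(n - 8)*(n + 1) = n^3 - 7*n^2 - 8*n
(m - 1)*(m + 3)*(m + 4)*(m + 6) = m^4 + 12*m^3 + 41*m^2 + 18*m - 72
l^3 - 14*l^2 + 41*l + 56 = (l - 8)*(l - 7)*(l + 1)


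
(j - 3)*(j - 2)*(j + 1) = j^3 - 4*j^2 + j + 6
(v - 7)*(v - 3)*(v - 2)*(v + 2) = v^4 - 10*v^3 + 17*v^2 + 40*v - 84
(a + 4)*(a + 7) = a^2 + 11*a + 28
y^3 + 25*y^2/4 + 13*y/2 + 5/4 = (y + 1/4)*(y + 1)*(y + 5)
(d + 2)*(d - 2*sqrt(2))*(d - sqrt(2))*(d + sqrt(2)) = d^4 - 2*sqrt(2)*d^3 + 2*d^3 - 4*sqrt(2)*d^2 - 2*d^2 - 4*d + 4*sqrt(2)*d + 8*sqrt(2)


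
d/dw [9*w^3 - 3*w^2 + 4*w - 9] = 27*w^2 - 6*w + 4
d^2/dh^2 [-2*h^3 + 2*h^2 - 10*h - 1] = 4 - 12*h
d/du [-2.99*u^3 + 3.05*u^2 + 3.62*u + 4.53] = -8.97*u^2 + 6.1*u + 3.62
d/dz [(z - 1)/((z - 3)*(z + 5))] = (-z^2 + 2*z - 13)/(z^4 + 4*z^3 - 26*z^2 - 60*z + 225)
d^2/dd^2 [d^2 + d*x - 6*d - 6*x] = 2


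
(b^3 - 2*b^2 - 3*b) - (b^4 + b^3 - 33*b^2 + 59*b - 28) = -b^4 + 31*b^2 - 62*b + 28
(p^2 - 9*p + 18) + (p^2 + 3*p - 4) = 2*p^2 - 6*p + 14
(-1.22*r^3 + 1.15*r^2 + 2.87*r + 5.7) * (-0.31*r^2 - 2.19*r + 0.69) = 0.3782*r^5 + 2.3153*r^4 - 4.25*r^3 - 7.2588*r^2 - 10.5027*r + 3.933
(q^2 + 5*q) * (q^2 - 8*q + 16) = q^4 - 3*q^3 - 24*q^2 + 80*q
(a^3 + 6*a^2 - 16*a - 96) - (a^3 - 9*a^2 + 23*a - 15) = 15*a^2 - 39*a - 81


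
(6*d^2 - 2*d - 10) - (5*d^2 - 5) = d^2 - 2*d - 5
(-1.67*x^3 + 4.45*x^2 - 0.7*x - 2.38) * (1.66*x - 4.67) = -2.7722*x^4 + 15.1859*x^3 - 21.9435*x^2 - 0.6818*x + 11.1146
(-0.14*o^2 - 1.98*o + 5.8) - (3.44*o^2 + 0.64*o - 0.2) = -3.58*o^2 - 2.62*o + 6.0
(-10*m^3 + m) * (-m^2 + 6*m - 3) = 10*m^5 - 60*m^4 + 29*m^3 + 6*m^2 - 3*m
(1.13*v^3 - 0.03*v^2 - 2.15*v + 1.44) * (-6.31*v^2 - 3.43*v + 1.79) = -7.1303*v^5 - 3.6866*v^4 + 15.6921*v^3 - 1.7656*v^2 - 8.7877*v + 2.5776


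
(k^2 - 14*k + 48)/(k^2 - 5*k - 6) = (k - 8)/(k + 1)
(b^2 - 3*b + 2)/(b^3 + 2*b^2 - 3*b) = (b - 2)/(b*(b + 3))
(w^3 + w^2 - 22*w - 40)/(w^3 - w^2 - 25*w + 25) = (w^2 + 6*w + 8)/(w^2 + 4*w - 5)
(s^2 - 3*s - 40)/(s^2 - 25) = (s - 8)/(s - 5)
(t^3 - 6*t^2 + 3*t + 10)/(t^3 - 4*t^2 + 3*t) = (t^3 - 6*t^2 + 3*t + 10)/(t*(t^2 - 4*t + 3))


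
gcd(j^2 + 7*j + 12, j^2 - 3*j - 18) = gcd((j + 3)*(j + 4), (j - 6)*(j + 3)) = j + 3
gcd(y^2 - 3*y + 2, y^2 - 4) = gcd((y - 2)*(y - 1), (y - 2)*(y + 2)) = y - 2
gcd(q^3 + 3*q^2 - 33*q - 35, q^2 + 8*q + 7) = q^2 + 8*q + 7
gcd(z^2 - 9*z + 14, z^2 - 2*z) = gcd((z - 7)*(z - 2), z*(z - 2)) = z - 2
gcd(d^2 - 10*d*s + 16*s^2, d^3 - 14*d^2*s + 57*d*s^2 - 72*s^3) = -d + 8*s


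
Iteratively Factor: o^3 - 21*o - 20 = (o + 1)*(o^2 - o - 20) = (o - 5)*(o + 1)*(o + 4)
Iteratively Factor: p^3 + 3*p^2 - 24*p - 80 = (p + 4)*(p^2 - p - 20) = (p + 4)^2*(p - 5)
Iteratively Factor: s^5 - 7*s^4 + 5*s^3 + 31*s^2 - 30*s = (s - 5)*(s^4 - 2*s^3 - 5*s^2 + 6*s) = (s - 5)*(s - 3)*(s^3 + s^2 - 2*s) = (s - 5)*(s - 3)*(s + 2)*(s^2 - s) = s*(s - 5)*(s - 3)*(s + 2)*(s - 1)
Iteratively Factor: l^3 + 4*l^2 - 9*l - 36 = (l + 4)*(l^2 - 9) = (l - 3)*(l + 4)*(l + 3)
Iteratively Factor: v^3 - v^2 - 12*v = (v - 4)*(v^2 + 3*v) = v*(v - 4)*(v + 3)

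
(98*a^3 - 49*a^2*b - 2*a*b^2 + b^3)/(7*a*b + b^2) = 14*a^2/b - 9*a + b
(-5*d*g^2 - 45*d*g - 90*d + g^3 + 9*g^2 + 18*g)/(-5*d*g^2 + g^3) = 1 + 9/g + 18/g^2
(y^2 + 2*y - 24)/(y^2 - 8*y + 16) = (y + 6)/(y - 4)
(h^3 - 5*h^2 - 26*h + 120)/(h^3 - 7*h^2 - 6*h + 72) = (h + 5)/(h + 3)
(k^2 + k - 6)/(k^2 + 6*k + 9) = (k - 2)/(k + 3)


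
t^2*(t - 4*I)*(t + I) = t^4 - 3*I*t^3 + 4*t^2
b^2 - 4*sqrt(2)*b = b*(b - 4*sqrt(2))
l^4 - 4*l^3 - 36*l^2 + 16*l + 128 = (l - 8)*(l - 2)*(l + 2)*(l + 4)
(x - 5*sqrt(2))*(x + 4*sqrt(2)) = x^2 - sqrt(2)*x - 40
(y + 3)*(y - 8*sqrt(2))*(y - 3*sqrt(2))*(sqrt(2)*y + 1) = sqrt(2)*y^4 - 21*y^3 + 3*sqrt(2)*y^3 - 63*y^2 + 37*sqrt(2)*y^2 + 48*y + 111*sqrt(2)*y + 144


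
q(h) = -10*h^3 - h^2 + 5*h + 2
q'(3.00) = -271.00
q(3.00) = -262.00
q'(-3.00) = -259.00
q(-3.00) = 248.00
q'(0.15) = 4.02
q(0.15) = 2.69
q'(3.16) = -300.89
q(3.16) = -307.73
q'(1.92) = -109.43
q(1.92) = -62.87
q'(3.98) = -478.17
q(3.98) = -624.39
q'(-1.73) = -81.33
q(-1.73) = 42.13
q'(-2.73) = -213.13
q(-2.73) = 184.36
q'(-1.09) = -28.46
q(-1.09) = 8.31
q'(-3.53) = -361.77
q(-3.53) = 411.76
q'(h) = -30*h^2 - 2*h + 5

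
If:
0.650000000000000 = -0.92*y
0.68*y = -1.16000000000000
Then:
No Solution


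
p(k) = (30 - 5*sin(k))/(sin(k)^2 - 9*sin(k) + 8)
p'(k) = (30 - 5*sin(k))*(-2*sin(k)*cos(k) + 9*cos(k))/(sin(k)^2 - 9*sin(k) + 8)^2 - 5*cos(k)/(sin(k)^2 - 9*sin(k) + 8) = 5*(sin(k)^2 - 12*sin(k) + 46)*cos(k)/(sin(k)^2 - 9*sin(k) + 8)^2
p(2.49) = 9.27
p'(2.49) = -18.36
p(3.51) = 2.80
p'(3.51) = -1.82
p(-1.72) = 1.95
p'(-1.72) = -0.14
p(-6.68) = 2.75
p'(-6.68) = 1.73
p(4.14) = 2.10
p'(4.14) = -0.58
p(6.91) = 8.83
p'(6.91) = 16.94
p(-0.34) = 2.85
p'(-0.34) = 1.91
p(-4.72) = 123307.39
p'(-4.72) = 32402120.76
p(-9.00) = 2.70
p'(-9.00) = -1.65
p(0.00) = 3.75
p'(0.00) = 3.59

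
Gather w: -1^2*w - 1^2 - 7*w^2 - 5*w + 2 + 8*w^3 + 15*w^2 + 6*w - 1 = 8*w^3 + 8*w^2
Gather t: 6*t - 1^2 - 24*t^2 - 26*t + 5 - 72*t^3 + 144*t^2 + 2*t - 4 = -72*t^3 + 120*t^2 - 18*t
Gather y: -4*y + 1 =1 - 4*y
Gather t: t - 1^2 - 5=t - 6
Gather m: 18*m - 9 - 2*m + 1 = 16*m - 8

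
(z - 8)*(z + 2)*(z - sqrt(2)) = z^3 - 6*z^2 - sqrt(2)*z^2 - 16*z + 6*sqrt(2)*z + 16*sqrt(2)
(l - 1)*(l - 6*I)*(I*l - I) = I*l^3 + 6*l^2 - 2*I*l^2 - 12*l + I*l + 6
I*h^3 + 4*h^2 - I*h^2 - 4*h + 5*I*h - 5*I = (h - 5*I)*(h + I)*(I*h - I)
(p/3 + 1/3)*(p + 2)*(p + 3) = p^3/3 + 2*p^2 + 11*p/3 + 2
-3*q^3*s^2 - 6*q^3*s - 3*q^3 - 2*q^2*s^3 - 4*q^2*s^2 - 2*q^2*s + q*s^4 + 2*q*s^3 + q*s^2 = (-3*q + s)*(q + s)*(s + 1)*(q*s + q)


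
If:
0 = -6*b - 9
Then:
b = -3/2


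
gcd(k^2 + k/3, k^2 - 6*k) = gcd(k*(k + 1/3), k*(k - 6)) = k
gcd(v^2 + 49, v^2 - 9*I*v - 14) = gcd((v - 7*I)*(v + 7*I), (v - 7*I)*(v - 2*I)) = v - 7*I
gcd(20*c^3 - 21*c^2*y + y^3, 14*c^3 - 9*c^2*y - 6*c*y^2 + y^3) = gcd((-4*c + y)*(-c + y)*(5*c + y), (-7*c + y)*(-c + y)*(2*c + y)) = -c + y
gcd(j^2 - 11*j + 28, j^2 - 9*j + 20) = j - 4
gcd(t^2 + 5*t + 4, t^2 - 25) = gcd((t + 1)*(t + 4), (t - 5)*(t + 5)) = 1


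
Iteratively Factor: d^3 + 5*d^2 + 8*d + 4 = (d + 2)*(d^2 + 3*d + 2) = (d + 2)^2*(d + 1)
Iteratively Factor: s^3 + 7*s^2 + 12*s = (s)*(s^2 + 7*s + 12) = s*(s + 4)*(s + 3)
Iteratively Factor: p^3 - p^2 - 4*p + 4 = (p + 2)*(p^2 - 3*p + 2) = (p - 1)*(p + 2)*(p - 2)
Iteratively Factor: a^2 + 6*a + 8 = (a + 4)*(a + 2)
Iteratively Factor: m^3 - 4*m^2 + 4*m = (m)*(m^2 - 4*m + 4) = m*(m - 2)*(m - 2)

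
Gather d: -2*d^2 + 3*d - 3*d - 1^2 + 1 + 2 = 2 - 2*d^2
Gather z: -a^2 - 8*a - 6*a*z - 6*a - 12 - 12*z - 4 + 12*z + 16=-a^2 - 6*a*z - 14*a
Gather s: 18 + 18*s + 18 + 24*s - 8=42*s + 28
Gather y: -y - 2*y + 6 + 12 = 18 - 3*y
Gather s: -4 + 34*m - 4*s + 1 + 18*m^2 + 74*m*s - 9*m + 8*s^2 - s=18*m^2 + 25*m + 8*s^2 + s*(74*m - 5) - 3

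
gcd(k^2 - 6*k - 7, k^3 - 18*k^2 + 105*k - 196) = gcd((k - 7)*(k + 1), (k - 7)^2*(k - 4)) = k - 7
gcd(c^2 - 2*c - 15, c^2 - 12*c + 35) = c - 5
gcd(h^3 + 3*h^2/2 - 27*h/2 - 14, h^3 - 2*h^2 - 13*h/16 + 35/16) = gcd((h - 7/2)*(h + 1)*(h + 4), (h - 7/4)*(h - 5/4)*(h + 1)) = h + 1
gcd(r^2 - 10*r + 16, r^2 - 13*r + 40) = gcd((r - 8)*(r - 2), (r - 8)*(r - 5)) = r - 8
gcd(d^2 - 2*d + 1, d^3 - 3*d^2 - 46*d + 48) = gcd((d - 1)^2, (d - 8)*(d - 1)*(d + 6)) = d - 1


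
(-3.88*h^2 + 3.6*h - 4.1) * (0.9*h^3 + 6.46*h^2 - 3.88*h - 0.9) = -3.492*h^5 - 21.8248*h^4 + 34.6204*h^3 - 36.962*h^2 + 12.668*h + 3.69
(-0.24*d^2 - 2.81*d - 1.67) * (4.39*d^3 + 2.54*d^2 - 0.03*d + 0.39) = -1.0536*d^5 - 12.9455*d^4 - 14.4615*d^3 - 4.2511*d^2 - 1.0458*d - 0.6513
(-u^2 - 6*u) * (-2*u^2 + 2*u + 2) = 2*u^4 + 10*u^3 - 14*u^2 - 12*u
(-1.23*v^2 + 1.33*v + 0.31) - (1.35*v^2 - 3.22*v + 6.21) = -2.58*v^2 + 4.55*v - 5.9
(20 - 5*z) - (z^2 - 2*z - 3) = -z^2 - 3*z + 23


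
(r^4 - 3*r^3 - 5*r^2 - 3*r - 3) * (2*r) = 2*r^5 - 6*r^4 - 10*r^3 - 6*r^2 - 6*r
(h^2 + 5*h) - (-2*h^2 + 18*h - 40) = 3*h^2 - 13*h + 40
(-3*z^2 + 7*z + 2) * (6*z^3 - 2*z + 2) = -18*z^5 + 42*z^4 + 18*z^3 - 20*z^2 + 10*z + 4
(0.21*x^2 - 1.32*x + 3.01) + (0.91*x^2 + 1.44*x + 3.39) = 1.12*x^2 + 0.12*x + 6.4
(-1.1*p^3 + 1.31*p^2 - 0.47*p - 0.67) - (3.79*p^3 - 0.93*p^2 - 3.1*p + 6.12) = -4.89*p^3 + 2.24*p^2 + 2.63*p - 6.79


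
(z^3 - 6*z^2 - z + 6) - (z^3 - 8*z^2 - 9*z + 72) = 2*z^2 + 8*z - 66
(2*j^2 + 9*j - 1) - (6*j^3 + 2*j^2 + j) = -6*j^3 + 8*j - 1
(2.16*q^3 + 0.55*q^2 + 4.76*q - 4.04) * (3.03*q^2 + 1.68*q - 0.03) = 6.5448*q^5 + 5.2953*q^4 + 15.282*q^3 - 4.2609*q^2 - 6.93*q + 0.1212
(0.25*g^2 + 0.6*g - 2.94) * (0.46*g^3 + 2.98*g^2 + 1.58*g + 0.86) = 0.115*g^5 + 1.021*g^4 + 0.8306*g^3 - 7.5982*g^2 - 4.1292*g - 2.5284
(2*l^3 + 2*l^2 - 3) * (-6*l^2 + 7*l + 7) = -12*l^5 + 2*l^4 + 28*l^3 + 32*l^2 - 21*l - 21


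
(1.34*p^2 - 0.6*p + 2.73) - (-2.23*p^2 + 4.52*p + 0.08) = 3.57*p^2 - 5.12*p + 2.65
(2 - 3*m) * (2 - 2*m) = 6*m^2 - 10*m + 4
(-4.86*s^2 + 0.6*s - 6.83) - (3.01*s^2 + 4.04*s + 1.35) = -7.87*s^2 - 3.44*s - 8.18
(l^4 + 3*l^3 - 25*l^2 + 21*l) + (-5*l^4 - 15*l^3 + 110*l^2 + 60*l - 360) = -4*l^4 - 12*l^3 + 85*l^2 + 81*l - 360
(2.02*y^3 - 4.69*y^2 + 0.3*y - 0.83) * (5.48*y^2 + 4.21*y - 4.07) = 11.0696*y^5 - 17.197*y^4 - 26.3223*y^3 + 15.8029*y^2 - 4.7153*y + 3.3781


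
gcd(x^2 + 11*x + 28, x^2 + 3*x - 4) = x + 4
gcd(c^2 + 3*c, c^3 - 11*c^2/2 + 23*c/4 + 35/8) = 1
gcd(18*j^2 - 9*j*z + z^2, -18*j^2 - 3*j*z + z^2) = -6*j + z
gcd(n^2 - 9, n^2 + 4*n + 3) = n + 3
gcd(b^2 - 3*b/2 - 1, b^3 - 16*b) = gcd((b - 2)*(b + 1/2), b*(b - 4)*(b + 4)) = 1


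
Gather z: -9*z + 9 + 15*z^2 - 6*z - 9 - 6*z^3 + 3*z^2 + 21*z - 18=-6*z^3 + 18*z^2 + 6*z - 18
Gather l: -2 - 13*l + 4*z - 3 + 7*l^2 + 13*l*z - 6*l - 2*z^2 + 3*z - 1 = 7*l^2 + l*(13*z - 19) - 2*z^2 + 7*z - 6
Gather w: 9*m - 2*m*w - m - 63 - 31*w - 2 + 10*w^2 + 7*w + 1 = 8*m + 10*w^2 + w*(-2*m - 24) - 64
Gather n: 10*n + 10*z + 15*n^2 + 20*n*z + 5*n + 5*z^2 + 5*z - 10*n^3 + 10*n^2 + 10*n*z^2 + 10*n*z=-10*n^3 + 25*n^2 + n*(10*z^2 + 30*z + 15) + 5*z^2 + 15*z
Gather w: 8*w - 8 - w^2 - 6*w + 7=-w^2 + 2*w - 1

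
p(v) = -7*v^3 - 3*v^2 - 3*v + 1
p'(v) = -21*v^2 - 6*v - 3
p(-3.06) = 182.66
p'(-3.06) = -181.28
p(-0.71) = 4.12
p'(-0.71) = -9.33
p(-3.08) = 186.31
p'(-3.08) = -183.73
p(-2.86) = 148.80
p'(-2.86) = -157.61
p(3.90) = -471.56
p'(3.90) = -345.81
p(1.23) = -20.25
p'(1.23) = -42.15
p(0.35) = -0.72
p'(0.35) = -7.67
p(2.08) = -81.21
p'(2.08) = -106.33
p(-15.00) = 22996.00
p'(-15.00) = -4638.00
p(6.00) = -1637.00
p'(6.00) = -795.00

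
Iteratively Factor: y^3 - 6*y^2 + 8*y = (y)*(y^2 - 6*y + 8) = y*(y - 2)*(y - 4)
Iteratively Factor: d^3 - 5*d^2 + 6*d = (d - 3)*(d^2 - 2*d) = (d - 3)*(d - 2)*(d)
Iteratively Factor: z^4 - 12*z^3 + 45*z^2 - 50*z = (z - 2)*(z^3 - 10*z^2 + 25*z) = z*(z - 2)*(z^2 - 10*z + 25) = z*(z - 5)*(z - 2)*(z - 5)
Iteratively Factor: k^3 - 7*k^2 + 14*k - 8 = (k - 2)*(k^2 - 5*k + 4) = (k - 4)*(k - 2)*(k - 1)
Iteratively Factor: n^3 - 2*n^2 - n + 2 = (n - 2)*(n^2 - 1) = (n - 2)*(n + 1)*(n - 1)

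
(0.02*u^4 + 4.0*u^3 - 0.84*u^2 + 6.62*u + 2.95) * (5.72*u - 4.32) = 0.1144*u^5 + 22.7936*u^4 - 22.0848*u^3 + 41.4952*u^2 - 11.7244*u - 12.744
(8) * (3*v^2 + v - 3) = 24*v^2 + 8*v - 24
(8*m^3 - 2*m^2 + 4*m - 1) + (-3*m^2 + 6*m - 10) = 8*m^3 - 5*m^2 + 10*m - 11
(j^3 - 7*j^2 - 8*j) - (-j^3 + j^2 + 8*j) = 2*j^3 - 8*j^2 - 16*j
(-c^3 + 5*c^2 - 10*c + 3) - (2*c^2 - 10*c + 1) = -c^3 + 3*c^2 + 2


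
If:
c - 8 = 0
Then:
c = 8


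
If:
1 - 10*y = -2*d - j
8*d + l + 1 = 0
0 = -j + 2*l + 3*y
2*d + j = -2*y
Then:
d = -19/168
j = 5/84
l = -2/21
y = 1/12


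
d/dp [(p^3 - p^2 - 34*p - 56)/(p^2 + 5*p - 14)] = (p^4 + 10*p^3 - 13*p^2 + 140*p + 756)/(p^4 + 10*p^3 - 3*p^2 - 140*p + 196)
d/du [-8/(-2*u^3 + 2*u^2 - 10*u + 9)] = 16*(-3*u^2 + 2*u - 5)/(2*u^3 - 2*u^2 + 10*u - 9)^2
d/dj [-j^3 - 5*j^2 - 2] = j*(-3*j - 10)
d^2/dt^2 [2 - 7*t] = 0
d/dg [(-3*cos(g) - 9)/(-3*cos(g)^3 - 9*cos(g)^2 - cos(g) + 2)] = 3*(117*cos(g)/2 + 18*cos(2*g) + 3*cos(3*g)/2 + 23)*sin(g)/(3*cos(g)^3 + 9*cos(g)^2 + cos(g) - 2)^2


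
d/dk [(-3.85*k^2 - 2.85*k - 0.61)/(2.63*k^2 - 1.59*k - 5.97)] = (13.617*k^2 + 49.1776*k + 16.0446)/(6.9169*k^4 - 8.3634*k^3 - 28.8741*k^2 + 18.9846*k + 35.6409)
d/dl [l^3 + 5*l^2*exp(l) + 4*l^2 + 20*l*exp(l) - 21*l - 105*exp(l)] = 5*l^2*exp(l) + 3*l^2 + 30*l*exp(l) + 8*l - 85*exp(l) - 21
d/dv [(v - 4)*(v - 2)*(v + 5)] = 3*v^2 - 2*v - 22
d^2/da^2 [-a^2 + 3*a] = -2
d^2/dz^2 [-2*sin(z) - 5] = 2*sin(z)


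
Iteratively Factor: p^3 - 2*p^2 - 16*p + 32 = (p + 4)*(p^2 - 6*p + 8) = (p - 2)*(p + 4)*(p - 4)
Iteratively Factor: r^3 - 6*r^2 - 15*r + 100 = (r - 5)*(r^2 - r - 20) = (r - 5)^2*(r + 4)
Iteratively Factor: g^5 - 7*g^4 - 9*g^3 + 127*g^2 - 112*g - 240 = (g - 5)*(g^4 - 2*g^3 - 19*g^2 + 32*g + 48) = (g - 5)*(g + 4)*(g^3 - 6*g^2 + 5*g + 12) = (g - 5)*(g - 3)*(g + 4)*(g^2 - 3*g - 4) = (g - 5)*(g - 3)*(g + 1)*(g + 4)*(g - 4)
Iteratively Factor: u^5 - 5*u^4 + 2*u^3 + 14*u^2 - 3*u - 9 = (u + 1)*(u^4 - 6*u^3 + 8*u^2 + 6*u - 9) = (u - 3)*(u + 1)*(u^3 - 3*u^2 - u + 3) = (u - 3)*(u - 1)*(u + 1)*(u^2 - 2*u - 3) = (u - 3)^2*(u - 1)*(u + 1)*(u + 1)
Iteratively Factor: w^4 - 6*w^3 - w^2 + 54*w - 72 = (w - 4)*(w^3 - 2*w^2 - 9*w + 18) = (w - 4)*(w + 3)*(w^2 - 5*w + 6) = (w - 4)*(w - 2)*(w + 3)*(w - 3)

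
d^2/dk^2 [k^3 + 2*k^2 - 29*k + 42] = 6*k + 4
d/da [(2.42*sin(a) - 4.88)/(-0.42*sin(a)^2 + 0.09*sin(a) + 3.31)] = (1.0164*sin(a)^2 - 4.0992*sin(a) + 8.4494)*cos(a)/(0.1764*sin(a)^4 - 0.0756*sin(a)^3 - 2.7723*sin(a)^2 + 0.5958*sin(a) + 10.9561)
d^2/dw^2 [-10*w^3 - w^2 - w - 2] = -60*w - 2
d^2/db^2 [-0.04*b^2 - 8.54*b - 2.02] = -0.0800000000000000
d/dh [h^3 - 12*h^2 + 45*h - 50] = 3*h^2 - 24*h + 45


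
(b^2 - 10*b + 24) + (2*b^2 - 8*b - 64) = 3*b^2 - 18*b - 40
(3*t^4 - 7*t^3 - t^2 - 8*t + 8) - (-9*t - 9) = 3*t^4 - 7*t^3 - t^2 + t + 17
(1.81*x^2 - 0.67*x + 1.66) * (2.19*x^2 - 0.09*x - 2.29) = 3.9639*x^4 - 1.6302*x^3 - 0.4492*x^2 + 1.3849*x - 3.8014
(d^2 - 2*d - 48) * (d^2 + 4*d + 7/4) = d^4 + 2*d^3 - 217*d^2/4 - 391*d/2 - 84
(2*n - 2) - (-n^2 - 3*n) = n^2 + 5*n - 2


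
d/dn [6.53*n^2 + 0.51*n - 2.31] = 13.06*n + 0.51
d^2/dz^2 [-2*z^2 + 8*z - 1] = -4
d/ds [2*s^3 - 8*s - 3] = 6*s^2 - 8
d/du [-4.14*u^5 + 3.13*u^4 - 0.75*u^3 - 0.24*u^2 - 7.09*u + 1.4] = -20.7*u^4 + 12.52*u^3 - 2.25*u^2 - 0.48*u - 7.09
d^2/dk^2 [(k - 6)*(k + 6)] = 2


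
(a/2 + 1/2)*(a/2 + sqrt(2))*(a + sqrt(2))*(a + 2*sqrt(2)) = a^4/4 + a^3/4 + 5*sqrt(2)*a^3/4 + 5*sqrt(2)*a^2/4 + 4*a^2 + 2*sqrt(2)*a + 4*a + 2*sqrt(2)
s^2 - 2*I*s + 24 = (s - 6*I)*(s + 4*I)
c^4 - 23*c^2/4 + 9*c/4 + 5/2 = (c - 2)*(c - 1)*(c + 1/2)*(c + 5/2)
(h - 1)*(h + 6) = h^2 + 5*h - 6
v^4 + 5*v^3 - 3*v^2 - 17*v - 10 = (v - 2)*(v + 1)^2*(v + 5)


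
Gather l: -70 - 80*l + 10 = -80*l - 60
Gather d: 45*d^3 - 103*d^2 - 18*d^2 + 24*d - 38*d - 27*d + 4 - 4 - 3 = 45*d^3 - 121*d^2 - 41*d - 3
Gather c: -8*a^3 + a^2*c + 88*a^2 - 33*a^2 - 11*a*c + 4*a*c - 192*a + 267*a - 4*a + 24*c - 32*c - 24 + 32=-8*a^3 + 55*a^2 + 71*a + c*(a^2 - 7*a - 8) + 8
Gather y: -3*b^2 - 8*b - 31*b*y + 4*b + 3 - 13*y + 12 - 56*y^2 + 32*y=-3*b^2 - 4*b - 56*y^2 + y*(19 - 31*b) + 15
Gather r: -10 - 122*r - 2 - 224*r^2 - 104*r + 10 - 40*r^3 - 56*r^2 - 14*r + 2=-40*r^3 - 280*r^2 - 240*r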